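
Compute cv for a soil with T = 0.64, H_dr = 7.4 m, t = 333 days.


Result: 0.10524 m^2/day

Derivation:
Using cv = T * H_dr^2 / t
H_dr^2 = 7.4^2 = 54.76
cv = 0.64 * 54.76 / 333
cv = 0.10524 m^2/day


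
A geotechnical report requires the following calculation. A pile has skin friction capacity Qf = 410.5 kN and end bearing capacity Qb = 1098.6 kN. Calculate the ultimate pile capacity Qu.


Result: 1509.1 kN

Derivation:
Using Qu = Qf + Qb
Qu = 410.5 + 1098.6
Qu = 1509.1 kN


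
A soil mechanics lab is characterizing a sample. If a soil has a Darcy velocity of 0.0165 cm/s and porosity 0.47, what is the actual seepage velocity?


Using v_s = v_d / n
v_s = 0.0165 / 0.47
v_s = 0.03511 cm/s


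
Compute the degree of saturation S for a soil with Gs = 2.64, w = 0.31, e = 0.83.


Result: 0.986

Derivation:
Using S = Gs * w / e
S = 2.64 * 0.31 / 0.83
S = 0.986


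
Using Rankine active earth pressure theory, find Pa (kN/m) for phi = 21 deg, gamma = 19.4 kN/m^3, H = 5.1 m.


Compute active earth pressure coefficient:
Ka = tan^2(45 - phi/2) = tan^2(34.5) = 0.472355
Compute active force:
Pa = 0.5 * Ka * gamma * H^2
Pa = 0.5 * 0.472355 * 19.4 * 5.1^2
Pa = 119.17 kN/m


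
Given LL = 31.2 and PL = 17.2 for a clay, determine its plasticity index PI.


Result: 14.0

Derivation:
Using PI = LL - PL
PI = 31.2 - 17.2
PI = 14.0


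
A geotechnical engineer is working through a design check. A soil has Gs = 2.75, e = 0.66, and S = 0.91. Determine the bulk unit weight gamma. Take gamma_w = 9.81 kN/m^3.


Using gamma = gamma_w * (Gs + S*e) / (1 + e)
Numerator: Gs + S*e = 2.75 + 0.91*0.66 = 3.3506
Denominator: 1 + e = 1 + 0.66 = 1.66
gamma = 9.81 * 3.3506 / 1.66
gamma = 19.801 kN/m^3


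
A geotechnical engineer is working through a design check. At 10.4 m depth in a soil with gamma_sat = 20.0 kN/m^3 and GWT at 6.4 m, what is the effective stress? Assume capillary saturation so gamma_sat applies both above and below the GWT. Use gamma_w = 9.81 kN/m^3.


Result: 168.76 kPa

Derivation:
Total stress = gamma_sat * depth
sigma = 20.0 * 10.4 = 208.0 kPa
Pore water pressure u = gamma_w * (depth - d_wt)
u = 9.81 * (10.4 - 6.4) = 39.24 kPa
Effective stress = sigma - u
sigma' = 208.0 - 39.24 = 168.76 kPa


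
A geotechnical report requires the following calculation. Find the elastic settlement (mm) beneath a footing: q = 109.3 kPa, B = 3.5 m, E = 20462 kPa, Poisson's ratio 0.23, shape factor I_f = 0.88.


Using Se = q * B * (1 - nu^2) * I_f / E
1 - nu^2 = 1 - 0.23^2 = 0.9471
Se = 109.3 * 3.5 * 0.9471 * 0.88 / 20462
Se = 0.015582 m
Convert to mm: Se = 0.015582 * 1000 = 15.582 mm


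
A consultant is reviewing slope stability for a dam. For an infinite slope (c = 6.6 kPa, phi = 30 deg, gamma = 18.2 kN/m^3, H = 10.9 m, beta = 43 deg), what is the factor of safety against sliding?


Result: 0.686

Derivation:
Using Fs = c / (gamma*H*sin(beta)*cos(beta)) + tan(phi)/tan(beta)
Cohesion contribution = 6.6 / (18.2*10.9*sin(43)*cos(43))
Cohesion contribution = 0.0667014
Friction contribution = tan(30)/tan(43) = 0.619132
Fs = 0.0667014 + 0.619132
Fs = 0.686


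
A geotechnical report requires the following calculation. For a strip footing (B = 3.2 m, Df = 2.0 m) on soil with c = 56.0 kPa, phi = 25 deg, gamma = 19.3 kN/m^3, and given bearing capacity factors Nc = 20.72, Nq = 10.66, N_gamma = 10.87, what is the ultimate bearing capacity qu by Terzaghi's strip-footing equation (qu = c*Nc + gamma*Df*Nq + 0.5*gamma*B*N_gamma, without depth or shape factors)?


Result: 1907.46 kPa

Derivation:
Compute qu = c*Nc + gamma*Df*Nq + 0.5*gamma*B*N_gamma
Term 1: 56.0 * 20.72 = 1160.32
Term 2: 19.3 * 2.0 * 10.66 = 411.476
Term 3: 0.5 * 19.3 * 3.2 * 10.87 = 335.6656
qu = 1160.32 + 411.476 + 335.6656
qu = 1907.46 kPa


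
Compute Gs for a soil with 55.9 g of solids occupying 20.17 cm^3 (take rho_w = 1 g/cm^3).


Using Gs = m_s / (V_s * rho_w)
Since rho_w = 1 g/cm^3:
Gs = 55.9 / 20.17
Gs = 2.771


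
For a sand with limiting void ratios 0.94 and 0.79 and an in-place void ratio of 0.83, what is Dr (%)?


Result: 73.33 %

Derivation:
Using Dr = (e_max - e) / (e_max - e_min) * 100
e_max - e = 0.94 - 0.83 = 0.11
e_max - e_min = 0.94 - 0.79 = 0.15
Dr = 0.11 / 0.15 * 100
Dr = 73.33 %


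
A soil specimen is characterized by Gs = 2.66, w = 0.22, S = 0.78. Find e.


Using the relation e = Gs * w / S
e = 2.66 * 0.22 / 0.78
e = 0.7503


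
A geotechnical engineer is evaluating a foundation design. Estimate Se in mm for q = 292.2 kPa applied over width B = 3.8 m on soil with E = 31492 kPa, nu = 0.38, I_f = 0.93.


Result: 28.055 mm

Derivation:
Using Se = q * B * (1 - nu^2) * I_f / E
1 - nu^2 = 1 - 0.38^2 = 0.8556
Se = 292.2 * 3.8 * 0.8556 * 0.93 / 31492
Se = 0.028055 m
Convert to mm: Se = 0.028055 * 1000 = 28.055 mm


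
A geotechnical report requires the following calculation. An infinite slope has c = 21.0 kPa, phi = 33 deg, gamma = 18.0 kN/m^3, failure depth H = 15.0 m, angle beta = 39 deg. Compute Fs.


Using Fs = c / (gamma*H*sin(beta)*cos(beta)) + tan(phi)/tan(beta)
Cohesion contribution = 21.0 / (18.0*15.0*sin(39)*cos(39))
Cohesion contribution = 0.159031
Friction contribution = tan(33)/tan(39) = 0.801952
Fs = 0.159031 + 0.801952
Fs = 0.961


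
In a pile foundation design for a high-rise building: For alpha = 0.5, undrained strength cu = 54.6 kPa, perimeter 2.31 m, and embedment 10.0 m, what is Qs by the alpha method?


Using Qs = alpha * cu * perimeter * L
Qs = 0.5 * 54.6 * 2.31 * 10.0
Qs = 630.63 kN


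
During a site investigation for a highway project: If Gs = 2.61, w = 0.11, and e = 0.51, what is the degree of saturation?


Result: 0.5629

Derivation:
Using S = Gs * w / e
S = 2.61 * 0.11 / 0.51
S = 0.5629


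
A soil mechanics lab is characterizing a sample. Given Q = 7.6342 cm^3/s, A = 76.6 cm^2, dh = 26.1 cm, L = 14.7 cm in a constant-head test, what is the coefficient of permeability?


Result: 0.056132 cm/s

Derivation:
Compute hydraulic gradient:
i = dh / L = 26.1 / 14.7 = 1.77551
Then apply Darcy's law:
k = Q / (A * i)
k = 7.6342 / (76.6 * 1.77551)
k = 7.6342 / 136.004
k = 0.056132 cm/s


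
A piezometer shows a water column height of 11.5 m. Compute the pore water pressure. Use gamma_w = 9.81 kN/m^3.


Using u = gamma_w * h_w
u = 9.81 * 11.5
u = 112.82 kPa


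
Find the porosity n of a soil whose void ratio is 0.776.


Using the relation n = e / (1 + e)
n = 0.776 / (1 + 0.776)
n = 0.776 / 1.776
n = 0.4369


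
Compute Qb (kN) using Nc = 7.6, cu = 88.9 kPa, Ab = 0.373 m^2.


Result: 252.01 kN

Derivation:
Using Qb = Nc * cu * Ab
Qb = 7.6 * 88.9 * 0.373
Qb = 252.01 kN


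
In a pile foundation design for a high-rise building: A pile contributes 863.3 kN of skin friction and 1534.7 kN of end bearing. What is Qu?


Using Qu = Qf + Qb
Qu = 863.3 + 1534.7
Qu = 2398.0 kN


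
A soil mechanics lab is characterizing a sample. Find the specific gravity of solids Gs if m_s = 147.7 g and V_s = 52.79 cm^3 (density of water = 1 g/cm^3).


Result: 2.798

Derivation:
Using Gs = m_s / (V_s * rho_w)
Since rho_w = 1 g/cm^3:
Gs = 147.7 / 52.79
Gs = 2.798


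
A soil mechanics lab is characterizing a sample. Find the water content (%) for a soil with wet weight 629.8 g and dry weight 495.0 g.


Using w = (m_wet - m_dry) / m_dry * 100
m_wet - m_dry = 629.8 - 495.0 = 134.8 g
w = 134.8 / 495.0 * 100
w = 27.23 %


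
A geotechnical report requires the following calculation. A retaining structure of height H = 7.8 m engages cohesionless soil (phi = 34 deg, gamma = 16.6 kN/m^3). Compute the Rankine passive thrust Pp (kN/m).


Result: 1786.15 kN/m

Derivation:
Compute passive earth pressure coefficient:
Kp = tan^2(45 + phi/2) = tan^2(62.0) = 3.537132
Compute passive force:
Pp = 0.5 * Kp * gamma * H^2
Pp = 0.5 * 3.537132 * 16.6 * 7.8^2
Pp = 1786.15 kN/m


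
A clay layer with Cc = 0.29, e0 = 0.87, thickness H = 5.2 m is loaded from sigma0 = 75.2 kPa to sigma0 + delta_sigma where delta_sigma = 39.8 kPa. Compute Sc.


Using Sc = Cc * H / (1 + e0) * log10((sigma0 + delta_sigma) / sigma0)
Stress ratio = (75.2 + 39.8) / 75.2 = 1.52926
log10(1.52926) = 0.18448
Cc * H / (1 + e0) = 0.29 * 5.2 / (1 + 0.87) = 0.806417
Sc = 0.806417 * 0.18448
Sc = 0.1488 m


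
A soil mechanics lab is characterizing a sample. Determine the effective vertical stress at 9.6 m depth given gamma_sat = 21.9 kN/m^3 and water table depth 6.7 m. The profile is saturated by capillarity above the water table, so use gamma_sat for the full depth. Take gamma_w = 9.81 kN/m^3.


Total stress = gamma_sat * depth
sigma = 21.9 * 9.6 = 210.24 kPa
Pore water pressure u = gamma_w * (depth - d_wt)
u = 9.81 * (9.6 - 6.7) = 28.449 kPa
Effective stress = sigma - u
sigma' = 210.24 - 28.449 = 181.79 kPa


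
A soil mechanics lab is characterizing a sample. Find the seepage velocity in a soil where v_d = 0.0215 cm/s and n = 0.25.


Using v_s = v_d / n
v_s = 0.0215 / 0.25
v_s = 0.086 cm/s


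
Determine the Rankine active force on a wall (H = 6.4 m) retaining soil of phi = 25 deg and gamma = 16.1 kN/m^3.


Compute active earth pressure coefficient:
Ka = tan^2(45 - phi/2) = tan^2(32.5) = 0.405859
Compute active force:
Pa = 0.5 * Ka * gamma * H^2
Pa = 0.5 * 0.405859 * 16.1 * 6.4^2
Pa = 133.82 kN/m


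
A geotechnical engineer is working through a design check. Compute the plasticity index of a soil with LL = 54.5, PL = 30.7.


Using PI = LL - PL
PI = 54.5 - 30.7
PI = 23.8


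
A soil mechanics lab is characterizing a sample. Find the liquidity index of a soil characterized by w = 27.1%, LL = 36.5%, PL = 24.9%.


First compute the plasticity index:
PI = LL - PL = 36.5 - 24.9 = 11.6
Then compute the liquidity index:
LI = (w - PL) / PI
LI = (27.1 - 24.9) / 11.6
LI = 0.19


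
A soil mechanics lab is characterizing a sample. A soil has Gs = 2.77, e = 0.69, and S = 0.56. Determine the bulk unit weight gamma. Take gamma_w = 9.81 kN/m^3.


Result: 18.322 kN/m^3

Derivation:
Using gamma = gamma_w * (Gs + S*e) / (1 + e)
Numerator: Gs + S*e = 2.77 + 0.56*0.69 = 3.1564
Denominator: 1 + e = 1 + 0.69 = 1.69
gamma = 9.81 * 3.1564 / 1.69
gamma = 18.322 kN/m^3


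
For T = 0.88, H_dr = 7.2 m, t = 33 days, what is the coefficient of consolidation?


Result: 1.3824 m^2/day

Derivation:
Using cv = T * H_dr^2 / t
H_dr^2 = 7.2^2 = 51.84
cv = 0.88 * 51.84 / 33
cv = 1.3824 m^2/day


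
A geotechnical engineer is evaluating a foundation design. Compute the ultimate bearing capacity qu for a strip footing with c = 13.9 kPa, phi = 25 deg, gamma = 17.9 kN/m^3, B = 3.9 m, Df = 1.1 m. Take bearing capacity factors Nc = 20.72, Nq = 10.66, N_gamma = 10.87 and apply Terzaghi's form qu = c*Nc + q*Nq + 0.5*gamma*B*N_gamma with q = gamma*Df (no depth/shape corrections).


Compute qu = c*Nc + gamma*Df*Nq + 0.5*gamma*B*N_gamma
Term 1: 13.9 * 20.72 = 288.008
Term 2: 17.9 * 1.1 * 10.66 = 209.8954
Term 3: 0.5 * 17.9 * 3.9 * 10.87 = 379.41735
qu = 288.008 + 209.8954 + 379.41735
qu = 877.32 kPa


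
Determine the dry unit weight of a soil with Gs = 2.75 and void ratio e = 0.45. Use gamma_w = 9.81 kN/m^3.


Using gamma_d = Gs * gamma_w / (1 + e)
gamma_d = 2.75 * 9.81 / (1 + 0.45)
gamma_d = 2.75 * 9.81 / 1.45
gamma_d = 18.605 kN/m^3


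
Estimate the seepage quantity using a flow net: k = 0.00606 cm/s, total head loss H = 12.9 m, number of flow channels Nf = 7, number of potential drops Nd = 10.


Convert k to m/s for unit consistency with H:
k = 0.00606 cm/s = 0.00606 / 100 m/s = 6.06e-05 m/s
Using q = k * H * Nf / Nd
Nf / Nd = 7 / 10 = 0.7
q = 6.06e-05 * 12.9 * 0.7
q = 0.0005472 m^3/s per m


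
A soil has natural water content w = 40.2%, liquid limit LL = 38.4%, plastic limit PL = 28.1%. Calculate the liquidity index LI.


Result: 1.175

Derivation:
First compute the plasticity index:
PI = LL - PL = 38.4 - 28.1 = 10.3
Then compute the liquidity index:
LI = (w - PL) / PI
LI = (40.2 - 28.1) / 10.3
LI = 1.175


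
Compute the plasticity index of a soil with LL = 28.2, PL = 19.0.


Using PI = LL - PL
PI = 28.2 - 19.0
PI = 9.2


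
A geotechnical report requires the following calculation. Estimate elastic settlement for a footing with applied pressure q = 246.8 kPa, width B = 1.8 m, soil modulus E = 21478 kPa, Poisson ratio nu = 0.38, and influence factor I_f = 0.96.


Using Se = q * B * (1 - nu^2) * I_f / E
1 - nu^2 = 1 - 0.38^2 = 0.8556
Se = 246.8 * 1.8 * 0.8556 * 0.96 / 21478
Se = 0.016989 m
Convert to mm: Se = 0.016989 * 1000 = 16.989 mm


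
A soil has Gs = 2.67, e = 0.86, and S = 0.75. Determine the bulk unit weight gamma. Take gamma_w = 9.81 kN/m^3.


Using gamma = gamma_w * (Gs + S*e) / (1 + e)
Numerator: Gs + S*e = 2.67 + 0.75*0.86 = 3.315
Denominator: 1 + e = 1 + 0.86 = 1.86
gamma = 9.81 * 3.315 / 1.86
gamma = 17.484 kN/m^3


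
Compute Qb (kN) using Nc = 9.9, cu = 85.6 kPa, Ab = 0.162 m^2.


Using Qb = Nc * cu * Ab
Qb = 9.9 * 85.6 * 0.162
Qb = 137.29 kN


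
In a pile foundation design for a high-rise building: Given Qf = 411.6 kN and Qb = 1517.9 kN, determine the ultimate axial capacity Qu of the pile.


Using Qu = Qf + Qb
Qu = 411.6 + 1517.9
Qu = 1929.5 kN


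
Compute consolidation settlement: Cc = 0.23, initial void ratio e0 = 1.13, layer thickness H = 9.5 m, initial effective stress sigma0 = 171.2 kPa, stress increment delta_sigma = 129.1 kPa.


Using Sc = Cc * H / (1 + e0) * log10((sigma0 + delta_sigma) / sigma0)
Stress ratio = (171.2 + 129.1) / 171.2 = 1.75409
log10(1.75409) = 0.244052
Cc * H / (1 + e0) = 0.23 * 9.5 / (1 + 1.13) = 1.02582
Sc = 1.02582 * 0.244052
Sc = 0.2504 m


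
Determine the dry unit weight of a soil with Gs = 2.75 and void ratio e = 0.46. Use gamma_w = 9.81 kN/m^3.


Using gamma_d = Gs * gamma_w / (1 + e)
gamma_d = 2.75 * 9.81 / (1 + 0.46)
gamma_d = 2.75 * 9.81 / 1.46
gamma_d = 18.478 kN/m^3


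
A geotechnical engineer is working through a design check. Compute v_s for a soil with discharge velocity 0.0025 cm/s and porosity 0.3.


Result: 0.00833 cm/s

Derivation:
Using v_s = v_d / n
v_s = 0.0025 / 0.3
v_s = 0.00833 cm/s


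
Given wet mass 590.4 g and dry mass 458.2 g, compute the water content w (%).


Using w = (m_wet - m_dry) / m_dry * 100
m_wet - m_dry = 590.4 - 458.2 = 132.2 g
w = 132.2 / 458.2 * 100
w = 28.85 %


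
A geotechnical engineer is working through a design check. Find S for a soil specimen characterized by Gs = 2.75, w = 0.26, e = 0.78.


Result: 0.9167

Derivation:
Using S = Gs * w / e
S = 2.75 * 0.26 / 0.78
S = 0.9167


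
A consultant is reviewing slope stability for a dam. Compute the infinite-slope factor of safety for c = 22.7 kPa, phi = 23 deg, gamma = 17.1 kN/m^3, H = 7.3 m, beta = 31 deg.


Result: 1.118

Derivation:
Using Fs = c / (gamma*H*sin(beta)*cos(beta)) + tan(phi)/tan(beta)
Cohesion contribution = 22.7 / (17.1*7.3*sin(31)*cos(31))
Cohesion contribution = 0.41191
Friction contribution = tan(23)/tan(31) = 0.706445
Fs = 0.41191 + 0.706445
Fs = 1.118


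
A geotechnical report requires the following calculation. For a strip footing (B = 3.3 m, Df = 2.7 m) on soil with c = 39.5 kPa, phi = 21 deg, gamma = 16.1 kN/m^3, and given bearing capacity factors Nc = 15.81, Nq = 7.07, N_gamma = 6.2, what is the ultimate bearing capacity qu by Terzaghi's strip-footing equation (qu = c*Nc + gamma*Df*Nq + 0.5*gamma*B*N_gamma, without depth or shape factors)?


Compute qu = c*Nc + gamma*Df*Nq + 0.5*gamma*B*N_gamma
Term 1: 39.5 * 15.81 = 624.495
Term 2: 16.1 * 2.7 * 7.07 = 307.3329
Term 3: 0.5 * 16.1 * 3.3 * 6.2 = 164.703
qu = 624.495 + 307.3329 + 164.703
qu = 1096.53 kPa


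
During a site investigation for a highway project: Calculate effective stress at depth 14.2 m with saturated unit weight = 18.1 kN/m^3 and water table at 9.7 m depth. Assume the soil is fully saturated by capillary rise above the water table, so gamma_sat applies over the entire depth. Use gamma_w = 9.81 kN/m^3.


Total stress = gamma_sat * depth
sigma = 18.1 * 14.2 = 257.02 kPa
Pore water pressure u = gamma_w * (depth - d_wt)
u = 9.81 * (14.2 - 9.7) = 44.145 kPa
Effective stress = sigma - u
sigma' = 257.02 - 44.145 = 212.88 kPa


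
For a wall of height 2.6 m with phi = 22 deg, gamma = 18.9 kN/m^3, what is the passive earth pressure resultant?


Result: 140.41 kN/m

Derivation:
Compute passive earth pressure coefficient:
Kp = tan^2(45 + phi/2) = tan^2(56.0) = 2.197987
Compute passive force:
Pp = 0.5 * Kp * gamma * H^2
Pp = 0.5 * 2.197987 * 18.9 * 2.6^2
Pp = 140.41 kN/m


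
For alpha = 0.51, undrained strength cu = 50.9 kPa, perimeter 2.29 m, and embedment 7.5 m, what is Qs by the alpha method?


Result: 445.85 kN

Derivation:
Using Qs = alpha * cu * perimeter * L
Qs = 0.51 * 50.9 * 2.29 * 7.5
Qs = 445.85 kN


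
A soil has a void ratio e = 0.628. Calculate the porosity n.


Result: 0.3857

Derivation:
Using the relation n = e / (1 + e)
n = 0.628 / (1 + 0.628)
n = 0.628 / 1.628
n = 0.3857


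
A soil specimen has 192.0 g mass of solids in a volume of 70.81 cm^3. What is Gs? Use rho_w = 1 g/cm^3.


Result: 2.711

Derivation:
Using Gs = m_s / (V_s * rho_w)
Since rho_w = 1 g/cm^3:
Gs = 192.0 / 70.81
Gs = 2.711


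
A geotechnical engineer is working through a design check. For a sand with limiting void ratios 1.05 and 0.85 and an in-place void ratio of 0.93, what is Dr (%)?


Using Dr = (e_max - e) / (e_max - e_min) * 100
e_max - e = 1.05 - 0.93 = 0.12
e_max - e_min = 1.05 - 0.85 = 0.2
Dr = 0.12 / 0.2 * 100
Dr = 60.0 %


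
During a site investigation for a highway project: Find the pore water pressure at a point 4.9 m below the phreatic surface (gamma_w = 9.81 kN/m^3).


Result: 48.07 kPa

Derivation:
Using u = gamma_w * h_w
u = 9.81 * 4.9
u = 48.07 kPa


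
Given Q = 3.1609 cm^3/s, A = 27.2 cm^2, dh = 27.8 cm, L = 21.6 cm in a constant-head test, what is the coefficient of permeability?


Compute hydraulic gradient:
i = dh / L = 27.8 / 21.6 = 1.28704
Then apply Darcy's law:
k = Q / (A * i)
k = 3.1609 / (27.2 * 1.28704)
k = 3.1609 / 35.0074
k = 0.090292 cm/s


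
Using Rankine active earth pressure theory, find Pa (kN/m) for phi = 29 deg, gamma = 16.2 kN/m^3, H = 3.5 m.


Result: 34.43 kN/m

Derivation:
Compute active earth pressure coefficient:
Ka = tan^2(45 - phi/2) = tan^2(30.5) = 0.346974
Compute active force:
Pa = 0.5 * Ka * gamma * H^2
Pa = 0.5 * 0.346974 * 16.2 * 3.5^2
Pa = 34.43 kN/m


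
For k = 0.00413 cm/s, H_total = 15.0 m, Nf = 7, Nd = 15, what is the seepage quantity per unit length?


Convert k to m/s for unit consistency with H:
k = 0.00413 cm/s = 0.00413 / 100 m/s = 4.13e-05 m/s
Using q = k * H * Nf / Nd
Nf / Nd = 7 / 15 = 0.4667
q = 4.13e-05 * 15.0 * 0.4667
q = 0.0002891 m^3/s per m


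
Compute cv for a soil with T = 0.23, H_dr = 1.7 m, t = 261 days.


Using cv = T * H_dr^2 / t
H_dr^2 = 1.7^2 = 2.89
cv = 0.23 * 2.89 / 261
cv = 0.00255 m^2/day


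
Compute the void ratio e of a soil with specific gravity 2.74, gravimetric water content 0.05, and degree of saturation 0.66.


Using the relation e = Gs * w / S
e = 2.74 * 0.05 / 0.66
e = 0.2076


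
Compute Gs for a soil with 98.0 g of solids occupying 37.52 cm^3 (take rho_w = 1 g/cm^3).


Using Gs = m_s / (V_s * rho_w)
Since rho_w = 1 g/cm^3:
Gs = 98.0 / 37.52
Gs = 2.612


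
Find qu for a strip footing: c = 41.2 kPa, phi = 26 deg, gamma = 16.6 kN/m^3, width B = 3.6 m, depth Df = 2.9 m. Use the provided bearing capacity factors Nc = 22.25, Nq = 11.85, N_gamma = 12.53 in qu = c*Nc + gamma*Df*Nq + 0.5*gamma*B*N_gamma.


Compute qu = c*Nc + gamma*Df*Nq + 0.5*gamma*B*N_gamma
Term 1: 41.2 * 22.25 = 916.7
Term 2: 16.6 * 2.9 * 11.85 = 570.459
Term 3: 0.5 * 16.6 * 3.6 * 12.53 = 374.3964
qu = 916.7 + 570.459 + 374.3964
qu = 1861.56 kPa


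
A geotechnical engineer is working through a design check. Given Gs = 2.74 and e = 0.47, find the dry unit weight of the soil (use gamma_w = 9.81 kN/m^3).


Using gamma_d = Gs * gamma_w / (1 + e)
gamma_d = 2.74 * 9.81 / (1 + 0.47)
gamma_d = 2.74 * 9.81 / 1.47
gamma_d = 18.285 kN/m^3


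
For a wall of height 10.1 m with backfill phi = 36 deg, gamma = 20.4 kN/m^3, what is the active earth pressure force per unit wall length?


Result: 270.13 kN/m

Derivation:
Compute active earth pressure coefficient:
Ka = tan^2(45 - phi/2) = tan^2(27.0) = 0.259616
Compute active force:
Pa = 0.5 * Ka * gamma * H^2
Pa = 0.5 * 0.259616 * 20.4 * 10.1^2
Pa = 270.13 kN/m


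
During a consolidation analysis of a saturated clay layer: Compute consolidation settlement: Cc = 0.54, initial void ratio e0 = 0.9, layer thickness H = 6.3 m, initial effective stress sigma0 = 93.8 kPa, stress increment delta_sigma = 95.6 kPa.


Result: 0.5464 m

Derivation:
Using Sc = Cc * H / (1 + e0) * log10((sigma0 + delta_sigma) / sigma0)
Stress ratio = (93.8 + 95.6) / 93.8 = 2.01919
log10(2.01919) = 0.305177
Cc * H / (1 + e0) = 0.54 * 6.3 / (1 + 0.9) = 1.79053
Sc = 1.79053 * 0.305177
Sc = 0.5464 m


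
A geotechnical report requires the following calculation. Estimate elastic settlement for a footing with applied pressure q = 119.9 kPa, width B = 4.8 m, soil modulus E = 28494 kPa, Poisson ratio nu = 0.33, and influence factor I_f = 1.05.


Result: 18.898 mm

Derivation:
Using Se = q * B * (1 - nu^2) * I_f / E
1 - nu^2 = 1 - 0.33^2 = 0.8911
Se = 119.9 * 4.8 * 0.8911 * 1.05 / 28494
Se = 0.018898 m
Convert to mm: Se = 0.018898 * 1000 = 18.898 mm


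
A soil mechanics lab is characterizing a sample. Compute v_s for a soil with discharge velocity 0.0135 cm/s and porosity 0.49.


Using v_s = v_d / n
v_s = 0.0135 / 0.49
v_s = 0.02755 cm/s


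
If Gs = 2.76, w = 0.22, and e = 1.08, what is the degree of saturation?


Using S = Gs * w / e
S = 2.76 * 0.22 / 1.08
S = 0.5622


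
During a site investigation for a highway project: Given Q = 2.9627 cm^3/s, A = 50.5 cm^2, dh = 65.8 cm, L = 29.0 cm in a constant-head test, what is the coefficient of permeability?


Result: 0.025856 cm/s

Derivation:
Compute hydraulic gradient:
i = dh / L = 65.8 / 29.0 = 2.26897
Then apply Darcy's law:
k = Q / (A * i)
k = 2.9627 / (50.5 * 2.26897)
k = 2.9627 / 114.583
k = 0.025856 cm/s


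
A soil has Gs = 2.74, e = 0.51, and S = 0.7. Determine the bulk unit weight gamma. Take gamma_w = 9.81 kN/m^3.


Using gamma = gamma_w * (Gs + S*e) / (1 + e)
Numerator: Gs + S*e = 2.74 + 0.7*0.51 = 3.097
Denominator: 1 + e = 1 + 0.51 = 1.51
gamma = 9.81 * 3.097 / 1.51
gamma = 20.12 kN/m^3


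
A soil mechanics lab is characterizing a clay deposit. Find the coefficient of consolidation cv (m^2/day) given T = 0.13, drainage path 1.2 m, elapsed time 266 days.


Using cv = T * H_dr^2 / t
H_dr^2 = 1.2^2 = 1.44
cv = 0.13 * 1.44 / 266
cv = 0.0007 m^2/day


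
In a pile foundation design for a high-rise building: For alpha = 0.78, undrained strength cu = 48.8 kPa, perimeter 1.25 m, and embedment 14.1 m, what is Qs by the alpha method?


Using Qs = alpha * cu * perimeter * L
Qs = 0.78 * 48.8 * 1.25 * 14.1
Qs = 670.88 kN


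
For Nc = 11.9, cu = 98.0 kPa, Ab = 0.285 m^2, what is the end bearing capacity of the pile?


Using Qb = Nc * cu * Ab
Qb = 11.9 * 98.0 * 0.285
Qb = 332.37 kN


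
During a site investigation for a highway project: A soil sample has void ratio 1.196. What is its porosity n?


Result: 0.5446

Derivation:
Using the relation n = e / (1 + e)
n = 1.196 / (1 + 1.196)
n = 1.196 / 2.196
n = 0.5446


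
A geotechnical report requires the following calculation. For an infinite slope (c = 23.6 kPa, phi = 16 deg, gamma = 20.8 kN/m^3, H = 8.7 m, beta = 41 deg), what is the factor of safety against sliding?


Result: 0.593

Derivation:
Using Fs = c / (gamma*H*sin(beta)*cos(beta)) + tan(phi)/tan(beta)
Cohesion contribution = 23.6 / (20.8*8.7*sin(41)*cos(41))
Cohesion contribution = 0.263394
Friction contribution = tan(16)/tan(41) = 0.329863
Fs = 0.263394 + 0.329863
Fs = 0.593


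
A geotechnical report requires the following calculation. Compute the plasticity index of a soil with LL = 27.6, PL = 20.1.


Result: 7.5

Derivation:
Using PI = LL - PL
PI = 27.6 - 20.1
PI = 7.5


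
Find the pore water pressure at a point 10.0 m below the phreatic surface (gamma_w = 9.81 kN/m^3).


Using u = gamma_w * h_w
u = 9.81 * 10.0
u = 98.1 kPa


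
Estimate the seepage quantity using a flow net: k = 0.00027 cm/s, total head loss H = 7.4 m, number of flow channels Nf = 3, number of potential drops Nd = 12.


Result: 4.995e-06 m^3/s per m

Derivation:
Convert k to m/s for unit consistency with H:
k = 0.00027 cm/s = 0.00027 / 100 m/s = 2.7e-06 m/s
Using q = k * H * Nf / Nd
Nf / Nd = 3 / 12 = 0.25
q = 2.7e-06 * 7.4 * 0.25
q = 4.995e-06 m^3/s per m


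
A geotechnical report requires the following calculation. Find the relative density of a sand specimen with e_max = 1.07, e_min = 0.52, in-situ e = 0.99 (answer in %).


Using Dr = (e_max - e) / (e_max - e_min) * 100
e_max - e = 1.07 - 0.99 = 0.08
e_max - e_min = 1.07 - 0.52 = 0.55
Dr = 0.08 / 0.55 * 100
Dr = 14.55 %


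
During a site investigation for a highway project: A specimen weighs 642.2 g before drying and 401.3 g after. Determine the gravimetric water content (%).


Result: 60.03 %

Derivation:
Using w = (m_wet - m_dry) / m_dry * 100
m_wet - m_dry = 642.2 - 401.3 = 240.9 g
w = 240.9 / 401.3 * 100
w = 60.03 %


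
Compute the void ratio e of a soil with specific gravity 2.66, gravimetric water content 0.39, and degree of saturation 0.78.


Using the relation e = Gs * w / S
e = 2.66 * 0.39 / 0.78
e = 1.33


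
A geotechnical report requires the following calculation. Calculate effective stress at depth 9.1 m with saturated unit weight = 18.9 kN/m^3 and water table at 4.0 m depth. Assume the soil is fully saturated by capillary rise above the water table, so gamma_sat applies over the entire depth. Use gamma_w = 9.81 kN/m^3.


Total stress = gamma_sat * depth
sigma = 18.9 * 9.1 = 171.99 kPa
Pore water pressure u = gamma_w * (depth - d_wt)
u = 9.81 * (9.1 - 4.0) = 50.031 kPa
Effective stress = sigma - u
sigma' = 171.99 - 50.031 = 121.96 kPa


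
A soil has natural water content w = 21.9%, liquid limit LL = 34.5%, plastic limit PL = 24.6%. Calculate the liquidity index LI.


First compute the plasticity index:
PI = LL - PL = 34.5 - 24.6 = 9.9
Then compute the liquidity index:
LI = (w - PL) / PI
LI = (21.9 - 24.6) / 9.9
LI = -0.273


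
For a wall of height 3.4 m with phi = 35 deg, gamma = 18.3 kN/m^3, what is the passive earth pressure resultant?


Compute passive earth pressure coefficient:
Kp = tan^2(45 + phi/2) = tan^2(62.5) = 3.690172
Compute passive force:
Pp = 0.5 * Kp * gamma * H^2
Pp = 0.5 * 3.690172 * 18.3 * 3.4^2
Pp = 390.32 kN/m


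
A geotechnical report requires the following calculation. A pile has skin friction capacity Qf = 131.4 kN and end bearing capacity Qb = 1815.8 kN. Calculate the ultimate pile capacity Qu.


Using Qu = Qf + Qb
Qu = 131.4 + 1815.8
Qu = 1947.2 kN


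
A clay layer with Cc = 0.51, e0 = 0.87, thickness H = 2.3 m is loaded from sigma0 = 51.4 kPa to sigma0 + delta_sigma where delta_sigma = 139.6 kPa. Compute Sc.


Using Sc = Cc * H / (1 + e0) * log10((sigma0 + delta_sigma) / sigma0)
Stress ratio = (51.4 + 139.6) / 51.4 = 3.71595
log10(3.71595) = 0.57007
Cc * H / (1 + e0) = 0.51 * 2.3 / (1 + 0.87) = 0.627273
Sc = 0.627273 * 0.57007
Sc = 0.3576 m


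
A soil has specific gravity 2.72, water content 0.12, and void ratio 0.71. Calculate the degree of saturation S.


Result: 0.4597

Derivation:
Using S = Gs * w / e
S = 2.72 * 0.12 / 0.71
S = 0.4597


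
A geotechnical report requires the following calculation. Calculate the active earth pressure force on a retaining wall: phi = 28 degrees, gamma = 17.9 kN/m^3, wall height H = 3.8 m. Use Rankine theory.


Compute active earth pressure coefficient:
Ka = tan^2(45 - phi/2) = tan^2(31.0) = 0.361033
Compute active force:
Pa = 0.5 * Ka * gamma * H^2
Pa = 0.5 * 0.361033 * 17.9 * 3.8^2
Pa = 46.66 kN/m


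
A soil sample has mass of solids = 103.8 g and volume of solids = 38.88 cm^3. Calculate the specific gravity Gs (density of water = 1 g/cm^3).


Result: 2.67

Derivation:
Using Gs = m_s / (V_s * rho_w)
Since rho_w = 1 g/cm^3:
Gs = 103.8 / 38.88
Gs = 2.67


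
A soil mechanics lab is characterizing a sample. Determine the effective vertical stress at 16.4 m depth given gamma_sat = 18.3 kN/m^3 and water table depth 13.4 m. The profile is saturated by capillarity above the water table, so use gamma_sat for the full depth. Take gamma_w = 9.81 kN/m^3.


Result: 270.69 kPa

Derivation:
Total stress = gamma_sat * depth
sigma = 18.3 * 16.4 = 300.12 kPa
Pore water pressure u = gamma_w * (depth - d_wt)
u = 9.81 * (16.4 - 13.4) = 29.43 kPa
Effective stress = sigma - u
sigma' = 300.12 - 29.43 = 270.69 kPa


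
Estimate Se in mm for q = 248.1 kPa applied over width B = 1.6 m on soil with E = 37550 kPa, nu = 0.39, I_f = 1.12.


Using Se = q * B * (1 - nu^2) * I_f / E
1 - nu^2 = 1 - 0.39^2 = 0.8479
Se = 248.1 * 1.6 * 0.8479 * 1.12 / 37550
Se = 0.010039 m
Convert to mm: Se = 0.010039 * 1000 = 10.039 mm


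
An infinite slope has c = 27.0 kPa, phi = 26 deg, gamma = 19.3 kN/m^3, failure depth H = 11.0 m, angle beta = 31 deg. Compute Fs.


Using Fs = c / (gamma*H*sin(beta)*cos(beta)) + tan(phi)/tan(beta)
Cohesion contribution = 27.0 / (19.3*11.0*sin(31)*cos(31))
Cohesion contribution = 0.288077
Friction contribution = tan(26)/tan(31) = 0.811723
Fs = 0.288077 + 0.811723
Fs = 1.1


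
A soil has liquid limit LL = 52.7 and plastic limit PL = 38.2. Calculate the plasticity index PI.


Result: 14.5

Derivation:
Using PI = LL - PL
PI = 52.7 - 38.2
PI = 14.5


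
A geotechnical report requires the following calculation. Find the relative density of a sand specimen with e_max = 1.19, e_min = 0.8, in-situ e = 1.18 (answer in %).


Result: 2.56 %

Derivation:
Using Dr = (e_max - e) / (e_max - e_min) * 100
e_max - e = 1.19 - 1.18 = 0.01
e_max - e_min = 1.19 - 0.8 = 0.39
Dr = 0.01 / 0.39 * 100
Dr = 2.56 %


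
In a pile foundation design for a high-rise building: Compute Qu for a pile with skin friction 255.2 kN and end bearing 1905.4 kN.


Result: 2160.6 kN

Derivation:
Using Qu = Qf + Qb
Qu = 255.2 + 1905.4
Qu = 2160.6 kN


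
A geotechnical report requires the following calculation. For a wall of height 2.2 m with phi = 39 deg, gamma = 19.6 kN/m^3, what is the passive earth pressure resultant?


Result: 208.49 kN/m

Derivation:
Compute passive earth pressure coefficient:
Kp = tan^2(45 + phi/2) = tan^2(64.5) = 4.395495
Compute passive force:
Pp = 0.5 * Kp * gamma * H^2
Pp = 0.5 * 4.395495 * 19.6 * 2.2^2
Pp = 208.49 kN/m


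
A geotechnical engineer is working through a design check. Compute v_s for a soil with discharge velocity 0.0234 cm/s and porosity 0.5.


Using v_s = v_d / n
v_s = 0.0234 / 0.5
v_s = 0.0468 cm/s


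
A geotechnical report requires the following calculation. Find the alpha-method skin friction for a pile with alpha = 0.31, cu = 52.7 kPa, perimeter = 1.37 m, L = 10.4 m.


Result: 232.77 kN

Derivation:
Using Qs = alpha * cu * perimeter * L
Qs = 0.31 * 52.7 * 1.37 * 10.4
Qs = 232.77 kN


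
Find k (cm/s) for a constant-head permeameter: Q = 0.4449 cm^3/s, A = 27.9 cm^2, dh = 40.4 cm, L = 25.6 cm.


Compute hydraulic gradient:
i = dh / L = 40.4 / 25.6 = 1.57812
Then apply Darcy's law:
k = Q / (A * i)
k = 0.4449 / (27.9 * 1.57812)
k = 0.4449 / 44.0297
k = 0.010105 cm/s


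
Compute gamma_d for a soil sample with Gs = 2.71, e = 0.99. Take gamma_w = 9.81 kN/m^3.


Result: 13.359 kN/m^3

Derivation:
Using gamma_d = Gs * gamma_w / (1 + e)
gamma_d = 2.71 * 9.81 / (1 + 0.99)
gamma_d = 2.71 * 9.81 / 1.99
gamma_d = 13.359 kN/m^3


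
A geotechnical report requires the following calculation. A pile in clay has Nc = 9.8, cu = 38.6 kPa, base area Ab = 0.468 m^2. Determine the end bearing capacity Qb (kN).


Using Qb = Nc * cu * Ab
Qb = 9.8 * 38.6 * 0.468
Qb = 177.04 kN


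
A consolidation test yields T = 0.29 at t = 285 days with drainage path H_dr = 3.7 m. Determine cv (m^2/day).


Using cv = T * H_dr^2 / t
H_dr^2 = 3.7^2 = 13.69
cv = 0.29 * 13.69 / 285
cv = 0.01393 m^2/day


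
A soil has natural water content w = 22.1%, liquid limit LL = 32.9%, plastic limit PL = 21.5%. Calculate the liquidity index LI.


Result: 0.053

Derivation:
First compute the plasticity index:
PI = LL - PL = 32.9 - 21.5 = 11.4
Then compute the liquidity index:
LI = (w - PL) / PI
LI = (22.1 - 21.5) / 11.4
LI = 0.053


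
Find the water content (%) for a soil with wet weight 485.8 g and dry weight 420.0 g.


Using w = (m_wet - m_dry) / m_dry * 100
m_wet - m_dry = 485.8 - 420.0 = 65.8 g
w = 65.8 / 420.0 * 100
w = 15.67 %


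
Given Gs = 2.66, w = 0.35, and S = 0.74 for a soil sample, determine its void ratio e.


Using the relation e = Gs * w / S
e = 2.66 * 0.35 / 0.74
e = 1.2581


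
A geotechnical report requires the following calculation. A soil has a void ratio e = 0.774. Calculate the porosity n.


Using the relation n = e / (1 + e)
n = 0.774 / (1 + 0.774)
n = 0.774 / 1.774
n = 0.4363


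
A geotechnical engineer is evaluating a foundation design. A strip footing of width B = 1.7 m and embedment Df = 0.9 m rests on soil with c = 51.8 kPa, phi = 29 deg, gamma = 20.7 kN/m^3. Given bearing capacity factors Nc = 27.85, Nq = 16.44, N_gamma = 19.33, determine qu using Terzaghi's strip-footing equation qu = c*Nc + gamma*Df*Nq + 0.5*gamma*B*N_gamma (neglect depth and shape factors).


Compute qu = c*Nc + gamma*Df*Nq + 0.5*gamma*B*N_gamma
Term 1: 51.8 * 27.85 = 1442.63
Term 2: 20.7 * 0.9 * 16.44 = 306.2772
Term 3: 0.5 * 20.7 * 1.7 * 19.33 = 340.11135
qu = 1442.63 + 306.2772 + 340.11135
qu = 2089.02 kPa


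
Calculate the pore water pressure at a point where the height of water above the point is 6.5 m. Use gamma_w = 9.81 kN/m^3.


Using u = gamma_w * h_w
u = 9.81 * 6.5
u = 63.77 kPa


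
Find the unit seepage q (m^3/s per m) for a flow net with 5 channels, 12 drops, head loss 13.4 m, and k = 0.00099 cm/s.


Convert k to m/s for unit consistency with H:
k = 0.00099 cm/s = 0.00099 / 100 m/s = 9.9e-06 m/s
Using q = k * H * Nf / Nd
Nf / Nd = 5 / 12 = 0.4167
q = 9.9e-06 * 13.4 * 0.4167
q = 5.527e-05 m^3/s per m


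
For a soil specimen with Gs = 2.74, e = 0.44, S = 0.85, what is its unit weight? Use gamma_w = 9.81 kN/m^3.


Result: 21.214 kN/m^3

Derivation:
Using gamma = gamma_w * (Gs + S*e) / (1 + e)
Numerator: Gs + S*e = 2.74 + 0.85*0.44 = 3.114
Denominator: 1 + e = 1 + 0.44 = 1.44
gamma = 9.81 * 3.114 / 1.44
gamma = 21.214 kN/m^3


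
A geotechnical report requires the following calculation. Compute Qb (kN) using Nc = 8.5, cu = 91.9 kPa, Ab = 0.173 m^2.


Using Qb = Nc * cu * Ab
Qb = 8.5 * 91.9 * 0.173
Qb = 135.14 kN


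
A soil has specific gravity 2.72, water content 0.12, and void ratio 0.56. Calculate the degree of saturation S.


Using S = Gs * w / e
S = 2.72 * 0.12 / 0.56
S = 0.5829


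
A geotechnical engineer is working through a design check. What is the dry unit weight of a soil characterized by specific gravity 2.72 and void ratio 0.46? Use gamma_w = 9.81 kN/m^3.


Using gamma_d = Gs * gamma_w / (1 + e)
gamma_d = 2.72 * 9.81 / (1 + 0.46)
gamma_d = 2.72 * 9.81 / 1.46
gamma_d = 18.276 kN/m^3


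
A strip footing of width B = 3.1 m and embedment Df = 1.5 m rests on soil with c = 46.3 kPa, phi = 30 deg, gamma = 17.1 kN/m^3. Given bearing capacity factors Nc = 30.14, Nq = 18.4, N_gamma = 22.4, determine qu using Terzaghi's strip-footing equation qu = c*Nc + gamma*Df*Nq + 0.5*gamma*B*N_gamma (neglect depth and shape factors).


Compute qu = c*Nc + gamma*Df*Nq + 0.5*gamma*B*N_gamma
Term 1: 46.3 * 30.14 = 1395.482
Term 2: 17.1 * 1.5 * 18.4 = 471.96
Term 3: 0.5 * 17.1 * 3.1 * 22.4 = 593.712
qu = 1395.482 + 471.96 + 593.712
qu = 2461.15 kPa


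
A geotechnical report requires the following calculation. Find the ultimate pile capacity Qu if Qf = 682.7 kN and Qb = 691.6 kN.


Using Qu = Qf + Qb
Qu = 682.7 + 691.6
Qu = 1374.3 kN


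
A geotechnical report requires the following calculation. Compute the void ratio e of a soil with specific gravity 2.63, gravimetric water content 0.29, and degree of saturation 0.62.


Using the relation e = Gs * w / S
e = 2.63 * 0.29 / 0.62
e = 1.2302


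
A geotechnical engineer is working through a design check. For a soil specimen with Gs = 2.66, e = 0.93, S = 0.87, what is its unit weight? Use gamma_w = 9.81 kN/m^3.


Using gamma = gamma_w * (Gs + S*e) / (1 + e)
Numerator: Gs + S*e = 2.66 + 0.87*0.93 = 3.4691
Denominator: 1 + e = 1 + 0.93 = 1.93
gamma = 9.81 * 3.4691 / 1.93
gamma = 17.633 kN/m^3


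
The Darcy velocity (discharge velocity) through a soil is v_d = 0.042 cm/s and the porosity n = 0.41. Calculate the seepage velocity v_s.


Using v_s = v_d / n
v_s = 0.042 / 0.41
v_s = 0.10244 cm/s


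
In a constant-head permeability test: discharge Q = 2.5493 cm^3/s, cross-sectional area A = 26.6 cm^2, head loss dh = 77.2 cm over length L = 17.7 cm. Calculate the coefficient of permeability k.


Compute hydraulic gradient:
i = dh / L = 77.2 / 17.7 = 4.36158
Then apply Darcy's law:
k = Q / (A * i)
k = 2.5493 / (26.6 * 4.36158)
k = 2.5493 / 116.018
k = 0.021973 cm/s


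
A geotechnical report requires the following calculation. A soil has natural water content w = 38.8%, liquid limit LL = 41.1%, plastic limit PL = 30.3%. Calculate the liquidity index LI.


Result: 0.787

Derivation:
First compute the plasticity index:
PI = LL - PL = 41.1 - 30.3 = 10.8
Then compute the liquidity index:
LI = (w - PL) / PI
LI = (38.8 - 30.3) / 10.8
LI = 0.787


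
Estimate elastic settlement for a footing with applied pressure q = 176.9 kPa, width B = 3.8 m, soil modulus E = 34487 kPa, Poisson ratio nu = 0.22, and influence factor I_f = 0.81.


Result: 15.024 mm

Derivation:
Using Se = q * B * (1 - nu^2) * I_f / E
1 - nu^2 = 1 - 0.22^2 = 0.9516
Se = 176.9 * 3.8 * 0.9516 * 0.81 / 34487
Se = 0.015024 m
Convert to mm: Se = 0.015024 * 1000 = 15.024 mm


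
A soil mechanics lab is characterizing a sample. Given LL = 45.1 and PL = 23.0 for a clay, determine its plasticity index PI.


Result: 22.1

Derivation:
Using PI = LL - PL
PI = 45.1 - 23.0
PI = 22.1


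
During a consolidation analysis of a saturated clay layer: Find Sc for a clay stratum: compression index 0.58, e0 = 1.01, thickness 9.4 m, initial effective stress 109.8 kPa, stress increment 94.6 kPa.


Using Sc = Cc * H / (1 + e0) * log10((sigma0 + delta_sigma) / sigma0)
Stress ratio = (109.8 + 94.6) / 109.8 = 1.86157
log10(1.86157) = 0.269879
Cc * H / (1 + e0) = 0.58 * 9.4 / (1 + 1.01) = 2.71244
Sc = 2.71244 * 0.269879
Sc = 0.732 m


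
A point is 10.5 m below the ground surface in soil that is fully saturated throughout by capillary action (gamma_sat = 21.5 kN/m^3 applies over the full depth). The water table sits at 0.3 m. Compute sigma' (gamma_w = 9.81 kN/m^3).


Total stress = gamma_sat * depth
sigma = 21.5 * 10.5 = 225.75 kPa
Pore water pressure u = gamma_w * (depth - d_wt)
u = 9.81 * (10.5 - 0.3) = 100.062 kPa
Effective stress = sigma - u
sigma' = 225.75 - 100.062 = 125.69 kPa


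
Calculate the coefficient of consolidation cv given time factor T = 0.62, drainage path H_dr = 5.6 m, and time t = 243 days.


Using cv = T * H_dr^2 / t
H_dr^2 = 5.6^2 = 31.36
cv = 0.62 * 31.36 / 243
cv = 0.08001 m^2/day


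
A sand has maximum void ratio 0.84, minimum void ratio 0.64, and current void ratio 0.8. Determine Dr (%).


Result: 20.0 %

Derivation:
Using Dr = (e_max - e) / (e_max - e_min) * 100
e_max - e = 0.84 - 0.8 = 0.04
e_max - e_min = 0.84 - 0.64 = 0.2
Dr = 0.04 / 0.2 * 100
Dr = 20.0 %


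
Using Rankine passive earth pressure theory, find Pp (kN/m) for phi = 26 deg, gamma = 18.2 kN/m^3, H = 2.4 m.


Compute passive earth pressure coefficient:
Kp = tan^2(45 + phi/2) = tan^2(58.0) = 2.561071
Compute passive force:
Pp = 0.5 * Kp * gamma * H^2
Pp = 0.5 * 2.561071 * 18.2 * 2.4^2
Pp = 134.24 kN/m
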